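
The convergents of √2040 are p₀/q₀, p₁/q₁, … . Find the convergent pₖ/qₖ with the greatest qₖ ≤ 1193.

24435/541

√2040 = [45; 6, 90, …] (period length 2).
Convergents:
  p_0/q_0 = 45/1
  p_1/q_1 = 271/6
  p_2/q_2 = 24435/541
  p_3/q_3 = 146881/3252
q_2 = 541 ≤ 1193 < 3252 = q_3, so the answer is 24435/541.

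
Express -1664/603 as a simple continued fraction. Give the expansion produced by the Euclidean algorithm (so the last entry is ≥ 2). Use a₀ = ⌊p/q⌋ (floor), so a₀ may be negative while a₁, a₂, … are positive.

[-3; 4, 6, 3, 3, 2]

-1664 = -3*603 + 145
603 = 4*145 + 23
145 = 6*23 + 7
23 = 3*7 + 2
7 = 3*2 + 1
2 = 2*1 + 0  (stop)
So -1664/603 = [-3; 4, 6, 3, 3, 2].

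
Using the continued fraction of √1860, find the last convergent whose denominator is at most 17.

345/8

√1860 = [43; 7, 1, 4, 1, 7, 86, …] (period length 6).
Convergents:
  p_0/q_0 = 43/1
  p_1/q_1 = 302/7
  p_2/q_2 = 345/8
  p_3/q_3 = 1682/39
q_2 = 8 ≤ 17 < 39 = q_3, so the answer is 345/8.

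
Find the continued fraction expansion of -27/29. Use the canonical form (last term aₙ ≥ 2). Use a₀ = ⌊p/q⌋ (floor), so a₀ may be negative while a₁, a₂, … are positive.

[-1; 14, 2]

-27 = -1×29 + 2
29 = 14×2 + 1
2 = 2×1 + 0  (stop)
So -27/29 = [-1; 14, 2].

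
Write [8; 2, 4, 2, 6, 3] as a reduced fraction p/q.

Fold from the inside: start with 3/1.
  6 + 1/3 = 19/3
  2 + 3/19 = 41/19
  4 + 19/41 = 183/41
  2 + 41/183 = 407/183
  8 + 183/407 = 3439/407

3439/407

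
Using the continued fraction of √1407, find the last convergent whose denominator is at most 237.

√1407 = [37; 1, 1, 24, 1, 1, 74, …] (period length 6).
Convergents:
  p_0/q_0 = 37/1
  p_1/q_1 = 38/1
  p_2/q_2 = 75/2
  p_3/q_3 = 1838/49
  p_4/q_4 = 1913/51
  p_5/q_5 = 3751/100
  p_6/q_6 = 279487/7451
q_5 = 100 ≤ 237 < 7451 = q_6, so the answer is 3751/100.

3751/100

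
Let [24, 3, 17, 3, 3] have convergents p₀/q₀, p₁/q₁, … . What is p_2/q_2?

Using pₖ = aₖpₖ₋₁ + pₖ₋₂, qₖ = aₖqₖ₋₁ + qₖ₋₂ (with p₋₁=1, p₋₂=0, q₋₁=0, q₋₂=1):
  k=0: a=24, p=24, q=1
  k=1: a=3, p=73, q=3
  k=2: a=17, p=1265, q=52

1265/52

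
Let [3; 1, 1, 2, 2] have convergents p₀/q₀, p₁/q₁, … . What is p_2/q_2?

7/2

Using pₖ = aₖpₖ₋₁ + pₖ₋₂, qₖ = aₖqₖ₋₁ + qₖ₋₂ (with p₋₁=1, p₋₂=0, q₋₁=0, q₋₂=1):
  k=0: a=3, p=3, q=1
  k=1: a=1, p=4, q=1
  k=2: a=1, p=7, q=2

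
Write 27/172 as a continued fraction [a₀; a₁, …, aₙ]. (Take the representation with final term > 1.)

[0; 6, 2, 1, 2, 3]

27 = 0·172 + 27
172 = 6·27 + 10
27 = 2·10 + 7
10 = 1·7 + 3
7 = 2·3 + 1
3 = 3·1 + 0  (stop)
So 27/172 = [0; 6, 2, 1, 2, 3].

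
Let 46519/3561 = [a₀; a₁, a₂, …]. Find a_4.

46519 = 13·3561 + 226   →  a_0 = 13
3561 = 15·226 + 171   →  a_1 = 15
226 = 1·171 + 55   →  a_2 = 1
171 = 3·55 + 6   →  a_3 = 3
55 = 9·6 + 1   →  a_4 = 9

9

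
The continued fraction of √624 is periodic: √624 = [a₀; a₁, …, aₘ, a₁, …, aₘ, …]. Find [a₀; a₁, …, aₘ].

[24; 1, 48]

a₀ = ⌊√624⌋ = 24.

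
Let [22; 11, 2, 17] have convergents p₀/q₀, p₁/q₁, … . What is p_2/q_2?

Using pₖ = aₖpₖ₋₁ + pₖ₋₂, qₖ = aₖqₖ₋₁ + qₖ₋₂ (with p₋₁=1, p₋₂=0, q₋₁=0, q₋₂=1):
  k=0: a=22, p=22, q=1
  k=1: a=11, p=243, q=11
  k=2: a=2, p=508, q=23

508/23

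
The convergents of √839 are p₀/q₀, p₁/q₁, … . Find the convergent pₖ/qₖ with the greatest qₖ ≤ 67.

840/29

√839 = [28; 1, 27, 1, 56, …] (period length 4).
Convergents:
  p_0/q_0 = 28/1
  p_1/q_1 = 29/1
  p_2/q_2 = 811/28
  p_3/q_3 = 840/29
  p_4/q_4 = 47851/1652
q_3 = 29 ≤ 67 < 1652 = q_4, so the answer is 840/29.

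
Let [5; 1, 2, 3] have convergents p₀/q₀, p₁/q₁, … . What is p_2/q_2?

17/3

Using pₖ = aₖpₖ₋₁ + pₖ₋₂, qₖ = aₖqₖ₋₁ + qₖ₋₂ (with p₋₁=1, p₋₂=0, q₋₁=0, q₋₂=1):
  k=0: a=5, p=5, q=1
  k=1: a=1, p=6, q=1
  k=2: a=2, p=17, q=3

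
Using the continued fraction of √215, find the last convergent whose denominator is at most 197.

√215 = [14; 1, 1, 1, 28, …] (period length 4).
Convergents:
  p_0/q_0 = 14/1
  p_1/q_1 = 15/1
  p_2/q_2 = 29/2
  p_3/q_3 = 44/3
  p_4/q_4 = 1261/86
  p_5/q_5 = 1305/89
  p_6/q_6 = 2566/175
  p_7/q_7 = 3871/264
q_6 = 175 ≤ 197 < 264 = q_7, so the answer is 2566/175.

2566/175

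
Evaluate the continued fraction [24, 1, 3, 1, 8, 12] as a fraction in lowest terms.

13216/533

Using pₖ = aₖpₖ₋₁ + pₖ₋₂ and qₖ = aₖqₖ₋₁ + qₖ₋₂:
  k=0: a=24, p=24, q=1
  k=1: a=1, p=25, q=1
  k=2: a=3, p=99, q=4
  k=3: a=1, p=124, q=5
  k=4: a=8, p=1091, q=44
  k=5: a=12, p=13216, q=533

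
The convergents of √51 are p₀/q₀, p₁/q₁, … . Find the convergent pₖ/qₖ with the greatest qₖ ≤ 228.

707/99

√51 = [7; 7, 14, …] (period length 2).
Convergents:
  p_0/q_0 = 7/1
  p_1/q_1 = 50/7
  p_2/q_2 = 707/99
  p_3/q_3 = 4999/700
q_2 = 99 ≤ 228 < 700 = q_3, so the answer is 707/99.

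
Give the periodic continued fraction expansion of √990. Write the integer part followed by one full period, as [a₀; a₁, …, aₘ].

[31; 2, 6, 2, 62]

a₀ = ⌊√990⌋ = 31.
With m₀=0, d₀=1 and mₖ₊₁ = dₖaₖ − mₖ, dₖ₊₁ = (n − mₖ₊₁²)/dₖ, aₖ₊₁ = ⌊(a₀+mₖ₊₁)/dₖ₊₁⌋:
  k=1: m=31, d=29, a=2
  k=2: m=27, d=9, a=6
  k=3: m=27, d=29, a=2
  k=4: m=31, d=1, a=62
d=1 and a=2a₀=62 at k=4, so the next step gives (m, d) = (31, 29) again — its k=1 value — and the period has length 4.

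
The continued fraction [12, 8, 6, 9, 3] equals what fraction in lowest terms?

16923/1396

Fold from the inside: start with 3/1.
  9 + 1/3 = 28/3
  6 + 3/28 = 171/28
  8 + 28/171 = 1396/171
  12 + 171/1396 = 16923/1396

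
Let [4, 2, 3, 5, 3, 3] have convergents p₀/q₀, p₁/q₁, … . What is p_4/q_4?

523/118

Using pₖ = aₖpₖ₋₁ + pₖ₋₂, qₖ = aₖqₖ₋₁ + qₖ₋₂ (with p₋₁=1, p₋₂=0, q₋₁=0, q₋₂=1):
  k=0: a=4, p=4, q=1
  k=1: a=2, p=9, q=2
  k=2: a=3, p=31, q=7
  k=3: a=5, p=164, q=37
  k=4: a=3, p=523, q=118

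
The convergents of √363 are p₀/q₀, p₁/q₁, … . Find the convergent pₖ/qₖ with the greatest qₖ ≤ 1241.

13775/723

√363 = [19; 19, 38, …] (period length 2).
Convergents:
  p_0/q_0 = 19/1
  p_1/q_1 = 362/19
  p_2/q_2 = 13775/723
  p_3/q_3 = 262087/13756
q_2 = 723 ≤ 1241 < 13756 = q_3, so the answer is 13775/723.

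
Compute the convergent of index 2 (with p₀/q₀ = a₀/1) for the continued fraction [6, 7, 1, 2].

49/8

Using pₖ = aₖpₖ₋₁ + pₖ₋₂, qₖ = aₖqₖ₋₁ + qₖ₋₂ (with p₋₁=1, p₋₂=0, q₋₁=0, q₋₂=1):
  k=0: a=6, p=6, q=1
  k=1: a=7, p=43, q=7
  k=2: a=1, p=49, q=8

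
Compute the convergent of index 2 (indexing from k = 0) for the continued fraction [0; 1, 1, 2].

Using pₖ = aₖpₖ₋₁ + pₖ₋₂, qₖ = aₖqₖ₋₁ + qₖ₋₂ (with p₋₁=1, p₋₂=0, q₋₁=0, q₋₂=1):
  k=0: a=0, p=0, q=1
  k=1: a=1, p=1, q=1
  k=2: a=1, p=1, q=2

1/2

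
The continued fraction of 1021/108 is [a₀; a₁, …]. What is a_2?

4

1021 = 9·108 + 49   →  a_0 = 9
108 = 2·49 + 10   →  a_1 = 2
49 = 4·10 + 9   →  a_2 = 4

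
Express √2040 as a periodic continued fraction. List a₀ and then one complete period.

[45; 6, 90]

a₀ = ⌊√2040⌋ = 45.
With m₀=0, d₀=1 and mₖ₊₁ = dₖaₖ − mₖ, dₖ₊₁ = (n − mₖ₊₁²)/dₖ, aₖ₊₁ = ⌊(a₀+mₖ₊₁)/dₖ₊₁⌋:
  k=1: m=45, d=15, a=6
  k=2: m=45, d=1, a=90
d=1 and a=2a₀=90 at k=2, so the next step gives (m, d) = (45, 15) again — its k=1 value — and the period has length 2.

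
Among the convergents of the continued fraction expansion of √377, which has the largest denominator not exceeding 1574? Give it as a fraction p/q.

18135/934

√377 = [19; 2, 2, 2, 38, …] (period length 4).
Convergents:
  p_0/q_0 = 19/1
  p_1/q_1 = 39/2
  p_2/q_2 = 97/5
  p_3/q_3 = 233/12
  p_4/q_4 = 8951/461
  p_5/q_5 = 18135/934
  p_6/q_6 = 45221/2329
q_5 = 934 ≤ 1574 < 2329 = q_6, so the answer is 18135/934.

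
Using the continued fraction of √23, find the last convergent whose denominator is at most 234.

√23 = [4; 1, 3, 1, 8, …] (period length 4).
Convergents:
  p_0/q_0 = 4/1
  p_1/q_1 = 5/1
  p_2/q_2 = 19/4
  p_3/q_3 = 24/5
  p_4/q_4 = 211/44
  p_5/q_5 = 235/49
  p_6/q_6 = 916/191
  p_7/q_7 = 1151/240
q_6 = 191 ≤ 234 < 240 = q_7, so the answer is 916/191.

916/191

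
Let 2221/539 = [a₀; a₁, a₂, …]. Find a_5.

2221 = 4·539 + 65   →  a_0 = 4
539 = 8·65 + 19   →  a_1 = 8
65 = 3·19 + 8   →  a_2 = 3
19 = 2·8 + 3   →  a_3 = 2
8 = 2·3 + 2   →  a_4 = 2
3 = 1·2 + 1   →  a_5 = 1

1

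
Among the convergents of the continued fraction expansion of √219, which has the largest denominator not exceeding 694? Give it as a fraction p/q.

√219 = [14; 1, 3, 1, 28, …] (period length 4).
Convergents:
  p_0/q_0 = 14/1
  p_1/q_1 = 15/1
  p_2/q_2 = 59/4
  p_3/q_3 = 74/5
  p_4/q_4 = 2131/144
  p_5/q_5 = 2205/149
  p_6/q_6 = 8746/591
  p_7/q_7 = 10951/740
q_6 = 591 ≤ 694 < 740 = q_7, so the answer is 8746/591.

8746/591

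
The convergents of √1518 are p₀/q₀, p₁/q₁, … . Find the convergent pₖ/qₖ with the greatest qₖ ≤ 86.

1013/26

√1518 = [38; 1, 24, 1, 76, …] (period length 4).
Convergents:
  p_0/q_0 = 38/1
  p_1/q_1 = 39/1
  p_2/q_2 = 974/25
  p_3/q_3 = 1013/26
  p_4/q_4 = 77962/2001
q_3 = 26 ≤ 86 < 2001 = q_4, so the answer is 1013/26.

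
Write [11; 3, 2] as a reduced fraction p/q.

79/7

Fold from the inside: start with 2/1.
  3 + 1/2 = 7/2
  11 + 2/7 = 79/7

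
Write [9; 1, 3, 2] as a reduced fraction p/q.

Using pₖ = aₖpₖ₋₁ + pₖ₋₂ and qₖ = aₖqₖ₋₁ + qₖ₋₂:
  k=0: a=9, p=9, q=1
  k=1: a=1, p=10, q=1
  k=2: a=3, p=39, q=4
  k=3: a=2, p=88, q=9

88/9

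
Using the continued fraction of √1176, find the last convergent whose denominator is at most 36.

√1176 = [34; 3, 2, 2, 2, 3, 68, …] (period length 6).
Convergents:
  p_0/q_0 = 34/1
  p_1/q_1 = 103/3
  p_2/q_2 = 240/7
  p_3/q_3 = 583/17
  p_4/q_4 = 1406/41
q_3 = 17 ≤ 36 < 41 = q_4, so the answer is 583/17.

583/17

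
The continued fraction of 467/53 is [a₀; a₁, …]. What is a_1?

1

467 = 8·53 + 43   →  a_0 = 8
53 = 1·43 + 10   →  a_1 = 1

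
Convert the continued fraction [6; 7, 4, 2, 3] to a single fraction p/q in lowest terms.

1375/224

Using pₖ = aₖpₖ₋₁ + pₖ₋₂ and qₖ = aₖqₖ₋₁ + qₖ₋₂:
  k=0: a=6, p=6, q=1
  k=1: a=7, p=43, q=7
  k=2: a=4, p=178, q=29
  k=3: a=2, p=399, q=65
  k=4: a=3, p=1375, q=224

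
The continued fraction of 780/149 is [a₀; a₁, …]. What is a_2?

3

780 = 5·149 + 35   →  a_0 = 5
149 = 4·35 + 9   →  a_1 = 4
35 = 3·9 + 8   →  a_2 = 3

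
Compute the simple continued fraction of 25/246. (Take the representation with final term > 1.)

[0; 9, 1, 5, 4]

25 = 0*246 + 25
246 = 9*25 + 21
25 = 1*21 + 4
21 = 5*4 + 1
4 = 4*1 + 0  (stop)
So 25/246 = [0; 9, 1, 5, 4].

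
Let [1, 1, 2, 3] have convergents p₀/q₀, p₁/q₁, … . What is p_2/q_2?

5/3

Using pₖ = aₖpₖ₋₁ + pₖ₋₂, qₖ = aₖqₖ₋₁ + qₖ₋₂ (with p₋₁=1, p₋₂=0, q₋₁=0, q₋₂=1):
  k=0: a=1, p=1, q=1
  k=1: a=1, p=2, q=1
  k=2: a=2, p=5, q=3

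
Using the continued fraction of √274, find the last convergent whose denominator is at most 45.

√274 = [16; 1, 1, 4, 4, 1, 1, 32, …] (period length 7).
Convergents:
  p_0/q_0 = 16/1
  p_1/q_1 = 17/1
  p_2/q_2 = 33/2
  p_3/q_3 = 149/9
  p_4/q_4 = 629/38
  p_5/q_5 = 778/47
q_4 = 38 ≤ 45 < 47 = q_5, so the answer is 629/38.

629/38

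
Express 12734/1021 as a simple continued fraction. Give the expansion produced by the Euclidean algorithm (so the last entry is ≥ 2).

[12; 2, 8, 2, 5, 5]

12734 = 12×1021 + 482
1021 = 2×482 + 57
482 = 8×57 + 26
57 = 2×26 + 5
26 = 5×5 + 1
5 = 5×1 + 0  (stop)
So 12734/1021 = [12; 2, 8, 2, 5, 5].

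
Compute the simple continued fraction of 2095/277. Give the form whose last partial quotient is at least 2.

2095 = 7×277 + 156
277 = 1×156 + 121
156 = 1×121 + 35
121 = 3×35 + 16
35 = 2×16 + 3
16 = 5×3 + 1
3 = 3×1 + 0  (stop)
So 2095/277 = [7; 1, 1, 3, 2, 5, 3].

[7; 1, 1, 3, 2, 5, 3]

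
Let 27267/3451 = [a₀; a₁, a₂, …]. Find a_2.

27267 = 7·3451 + 3110   →  a_0 = 7
3451 = 1·3110 + 341   →  a_1 = 1
3110 = 9·341 + 41   →  a_2 = 9

9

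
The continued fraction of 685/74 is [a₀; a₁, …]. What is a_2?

1

685 = 9·74 + 19   →  a_0 = 9
74 = 3·19 + 17   →  a_1 = 3
19 = 1·17 + 2   →  a_2 = 1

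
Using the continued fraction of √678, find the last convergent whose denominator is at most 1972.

35230/1353

√678 = [26; 26, 52, …] (period length 2).
Convergents:
  p_0/q_0 = 26/1
  p_1/q_1 = 677/26
  p_2/q_2 = 35230/1353
  p_3/q_3 = 916657/35204
q_2 = 1353 ≤ 1972 < 35204 = q_3, so the answer is 35230/1353.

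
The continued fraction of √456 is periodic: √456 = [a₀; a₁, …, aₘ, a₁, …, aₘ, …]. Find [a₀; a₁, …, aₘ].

[21; 2, 1, 4, 1, 2, 42]

a₀ = ⌊√456⌋ = 21.
With m₀=0, d₀=1 and mₖ₊₁ = dₖaₖ − mₖ, dₖ₊₁ = (n − mₖ₊₁²)/dₖ, aₖ₊₁ = ⌊(a₀+mₖ₊₁)/dₖ₊₁⌋:
  k=1: m=21, d=15, a=2
  k=2: m=9, d=25, a=1
  k=3: m=16, d=8, a=4
  k=4: m=16, d=25, a=1
  k=5: m=9, d=15, a=2
  k=6: m=21, d=1, a=42
d=1 and a=2a₀=42 at k=6, so the next step gives (m, d) = (21, 15) again — its k=1 value — and the period has length 6.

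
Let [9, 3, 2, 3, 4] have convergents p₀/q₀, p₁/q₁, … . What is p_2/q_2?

65/7

Using pₖ = aₖpₖ₋₁ + pₖ₋₂, qₖ = aₖqₖ₋₁ + qₖ₋₂ (with p₋₁=1, p₋₂=0, q₋₁=0, q₋₂=1):
  k=0: a=9, p=9, q=1
  k=1: a=3, p=28, q=3
  k=2: a=2, p=65, q=7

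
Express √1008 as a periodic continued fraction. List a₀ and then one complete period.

a₀ = ⌊√1008⌋ = 31.
With m₀=0, d₀=1 and mₖ₊₁ = dₖaₖ − mₖ, dₖ₊₁ = (n − mₖ₊₁²)/dₖ, aₖ₊₁ = ⌊(a₀+mₖ₊₁)/dₖ₊₁⌋:
  k=1: m=31, d=47, a=1
  k=2: m=16, d=16, a=2
  k=3: m=16, d=47, a=1
  k=4: m=31, d=1, a=62
d=1 and a=2a₀=62 at k=4, so the next step gives (m, d) = (31, 47) again — its k=1 value — and the period has length 4.

[31; 1, 2, 1, 62]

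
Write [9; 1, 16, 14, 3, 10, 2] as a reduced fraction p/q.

157989/15892

Using pₖ = aₖpₖ₋₁ + pₖ₋₂ and qₖ = aₖqₖ₋₁ + qₖ₋₂:
  k=0: a=9, p=9, q=1
  k=1: a=1, p=10, q=1
  k=2: a=16, p=169, q=17
  k=3: a=14, p=2376, q=239
  k=4: a=3, p=7297, q=734
  k=5: a=10, p=75346, q=7579
  k=6: a=2, p=157989, q=15892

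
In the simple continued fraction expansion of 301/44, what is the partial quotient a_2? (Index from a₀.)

301 = 6·44 + 37   →  a_0 = 6
44 = 1·37 + 7   →  a_1 = 1
37 = 5·7 + 2   →  a_2 = 5

5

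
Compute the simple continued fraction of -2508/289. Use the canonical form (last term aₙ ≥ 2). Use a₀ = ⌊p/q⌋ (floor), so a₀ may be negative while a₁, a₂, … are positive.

-2508 = -9·289 + 93
289 = 3·93 + 10
93 = 9·10 + 3
10 = 3·3 + 1
3 = 3·1 + 0  (stop)
So -2508/289 = [-9; 3, 9, 3, 3].

[-9; 3, 9, 3, 3]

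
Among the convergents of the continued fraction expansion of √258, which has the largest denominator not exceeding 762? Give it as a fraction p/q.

8240/513

√258 = [16; 16, 32, …] (period length 2).
Convergents:
  p_0/q_0 = 16/1
  p_1/q_1 = 257/16
  p_2/q_2 = 8240/513
  p_3/q_3 = 132097/8224
q_2 = 513 ≤ 762 < 8224 = q_3, so the answer is 8240/513.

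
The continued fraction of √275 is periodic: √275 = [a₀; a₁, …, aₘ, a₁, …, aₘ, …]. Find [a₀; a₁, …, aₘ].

a₀ = ⌊√275⌋ = 16.
With m₀=0, d₀=1 and mₖ₊₁ = dₖaₖ − mₖ, dₖ₊₁ = (n − mₖ₊₁²)/dₖ, aₖ₊₁ = ⌊(a₀+mₖ₊₁)/dₖ₊₁⌋:
  k=1: m=16, d=19, a=1
  k=2: m=3, d=14, a=1
  k=3: m=11, d=11, a=2
  k=4: m=11, d=14, a=1
  k=5: m=3, d=19, a=1
  k=6: m=16, d=1, a=32
d=1 and a=2a₀=32 at k=6, so the next step gives (m, d) = (16, 19) again — its k=1 value — and the period has length 6.

[16; 1, 1, 2, 1, 1, 32]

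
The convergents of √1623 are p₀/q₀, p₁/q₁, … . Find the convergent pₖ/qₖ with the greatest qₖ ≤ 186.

7453/185

√1623 = [40; 3, 2, 26, 2, 3, 80, …] (period length 6).
Convergents:
  p_0/q_0 = 40/1
  p_1/q_1 = 121/3
  p_2/q_2 = 282/7
  p_3/q_3 = 7453/185
  p_4/q_4 = 15188/377
q_3 = 185 ≤ 186 < 377 = q_4, so the answer is 7453/185.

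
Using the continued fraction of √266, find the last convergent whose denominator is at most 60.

685/42

√266 = [16; 3, 4, 3, 32, …] (period length 4).
Convergents:
  p_0/q_0 = 16/1
  p_1/q_1 = 49/3
  p_2/q_2 = 212/13
  p_3/q_3 = 685/42
  p_4/q_4 = 22132/1357
q_3 = 42 ≤ 60 < 1357 = q_4, so the answer is 685/42.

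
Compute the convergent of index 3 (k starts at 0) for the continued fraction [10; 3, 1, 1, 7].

Using pₖ = aₖpₖ₋₁ + pₖ₋₂, qₖ = aₖqₖ₋₁ + qₖ₋₂ (with p₋₁=1, p₋₂=0, q₋₁=0, q₋₂=1):
  k=0: a=10, p=10, q=1
  k=1: a=3, p=31, q=3
  k=2: a=1, p=41, q=4
  k=3: a=1, p=72, q=7

72/7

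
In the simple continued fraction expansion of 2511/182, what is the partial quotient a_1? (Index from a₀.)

1

2511 = 13·182 + 145   →  a_0 = 13
182 = 1·145 + 37   →  a_1 = 1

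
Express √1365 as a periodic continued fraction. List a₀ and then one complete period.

[36; 1, 17, 2, 17, 1, 72]

a₀ = ⌊√1365⌋ = 36.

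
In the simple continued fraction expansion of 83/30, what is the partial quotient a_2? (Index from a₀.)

83 = 2·30 + 23   →  a_0 = 2
30 = 1·23 + 7   →  a_1 = 1
23 = 3·7 + 2   →  a_2 = 3

3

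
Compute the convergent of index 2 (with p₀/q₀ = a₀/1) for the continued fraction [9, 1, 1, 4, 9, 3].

Using pₖ = aₖpₖ₋₁ + pₖ₋₂, qₖ = aₖqₖ₋₁ + qₖ₋₂ (with p₋₁=1, p₋₂=0, q₋₁=0, q₋₂=1):
  k=0: a=9, p=9, q=1
  k=1: a=1, p=10, q=1
  k=2: a=1, p=19, q=2

19/2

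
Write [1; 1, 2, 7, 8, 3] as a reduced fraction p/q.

940/559

Fold from the inside: start with 3/1.
  8 + 1/3 = 25/3
  7 + 3/25 = 178/25
  2 + 25/178 = 381/178
  1 + 178/381 = 559/381
  1 + 381/559 = 940/559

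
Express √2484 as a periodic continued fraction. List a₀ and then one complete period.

a₀ = ⌊√2484⌋ = 49.
With m₀=0, d₀=1 and mₖ₊₁ = dₖaₖ − mₖ, dₖ₊₁ = (n − mₖ₊₁²)/dₖ, aₖ₊₁ = ⌊(a₀+mₖ₊₁)/dₖ₊₁⌋:
  k=1: m=49, d=83, a=1
  k=2: m=34, d=16, a=5
  k=3: m=46, d=23, a=4
  k=4: m=46, d=16, a=5
  k=5: m=34, d=83, a=1
  k=6: m=49, d=1, a=98
d=1 and a=2a₀=98 at k=6, so the next step gives (m, d) = (49, 83) again — its k=1 value — and the period has length 6.

[49; 1, 5, 4, 5, 1, 98]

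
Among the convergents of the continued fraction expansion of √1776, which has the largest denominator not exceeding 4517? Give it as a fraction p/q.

√1776 = [42; 7, 84, …] (period length 2).
Convergents:
  p_0/q_0 = 42/1
  p_1/q_1 = 295/7
  p_2/q_2 = 24822/589
  p_3/q_3 = 174049/4130
  p_4/q_4 = 14644938/347509
q_3 = 4130 ≤ 4517 < 347509 = q_4, so the answer is 174049/4130.

174049/4130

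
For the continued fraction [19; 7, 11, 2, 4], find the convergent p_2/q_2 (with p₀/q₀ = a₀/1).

Using pₖ = aₖpₖ₋₁ + pₖ₋₂, qₖ = aₖqₖ₋₁ + qₖ₋₂ (with p₋₁=1, p₋₂=0, q₋₁=0, q₋₂=1):
  k=0: a=19, p=19, q=1
  k=1: a=7, p=134, q=7
  k=2: a=11, p=1493, q=78

1493/78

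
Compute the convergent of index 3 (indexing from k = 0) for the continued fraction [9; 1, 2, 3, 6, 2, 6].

97/10

Using pₖ = aₖpₖ₋₁ + pₖ₋₂, qₖ = aₖqₖ₋₁ + qₖ₋₂ (with p₋₁=1, p₋₂=0, q₋₁=0, q₋₂=1):
  k=0: a=9, p=9, q=1
  k=1: a=1, p=10, q=1
  k=2: a=2, p=29, q=3
  k=3: a=3, p=97, q=10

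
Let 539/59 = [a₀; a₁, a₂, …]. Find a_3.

1

539 = 9·59 + 8   →  a_0 = 9
59 = 7·8 + 3   →  a_1 = 7
8 = 2·3 + 2   →  a_2 = 2
3 = 1·2 + 1   →  a_3 = 1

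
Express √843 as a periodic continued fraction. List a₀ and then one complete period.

[29; 29, 58]

a₀ = ⌊√843⌋ = 29.
With m₀=0, d₀=1 and mₖ₊₁ = dₖaₖ − mₖ, dₖ₊₁ = (n − mₖ₊₁²)/dₖ, aₖ₊₁ = ⌊(a₀+mₖ₊₁)/dₖ₊₁⌋:
  k=1: m=29, d=2, a=29
  k=2: m=29, d=1, a=58
d=1 and a=2a₀=58 at k=2, so the next step gives (m, d) = (29, 2) again — its k=1 value — and the period has length 2.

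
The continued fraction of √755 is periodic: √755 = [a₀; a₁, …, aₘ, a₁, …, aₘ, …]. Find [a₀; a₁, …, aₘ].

[27; 2, 10, 2, 54]

a₀ = ⌊√755⌋ = 27.
With m₀=0, d₀=1 and mₖ₊₁ = dₖaₖ − mₖ, dₖ₊₁ = (n − mₖ₊₁²)/dₖ, aₖ₊₁ = ⌊(a₀+mₖ₊₁)/dₖ₊₁⌋:
  k=1: m=27, d=26, a=2
  k=2: m=25, d=5, a=10
  k=3: m=25, d=26, a=2
  k=4: m=27, d=1, a=54
d=1 and a=2a₀=54 at k=4, so the next step gives (m, d) = (27, 26) again — its k=1 value — and the period has length 4.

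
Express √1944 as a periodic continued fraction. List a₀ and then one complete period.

[44; 11, 88]

a₀ = ⌊√1944⌋ = 44.
With m₀=0, d₀=1 and mₖ₊₁ = dₖaₖ − mₖ, dₖ₊₁ = (n − mₖ₊₁²)/dₖ, aₖ₊₁ = ⌊(a₀+mₖ₊₁)/dₖ₊₁⌋:
  k=1: m=44, d=8, a=11
  k=2: m=44, d=1, a=88
d=1 and a=2a₀=88 at k=2, so the next step gives (m, d) = (44, 8) again — its k=1 value — and the period has length 2.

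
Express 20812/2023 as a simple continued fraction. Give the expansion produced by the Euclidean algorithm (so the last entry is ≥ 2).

[10; 3, 2, 9, 1, 8, 3]

20812 = 10·2023 + 582
2023 = 3·582 + 277
582 = 2·277 + 28
277 = 9·28 + 25
28 = 1·25 + 3
25 = 8·3 + 1
3 = 3·1 + 0  (stop)
So 20812/2023 = [10; 3, 2, 9, 1, 8, 3].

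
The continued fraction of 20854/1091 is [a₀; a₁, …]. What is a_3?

20854 = 19·1091 + 125   →  a_0 = 19
1091 = 8·125 + 91   →  a_1 = 8
125 = 1·91 + 34   →  a_2 = 1
91 = 2·34 + 23   →  a_3 = 2

2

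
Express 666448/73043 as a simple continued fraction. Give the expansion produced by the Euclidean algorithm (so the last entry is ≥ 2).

[9; 8, 16, 3, 15, 12]

666448 = 9×73043 + 9061
73043 = 8×9061 + 555
9061 = 16×555 + 181
555 = 3×181 + 12
181 = 15×12 + 1
12 = 12×1 + 0  (stop)
So 666448/73043 = [9; 8, 16, 3, 15, 12].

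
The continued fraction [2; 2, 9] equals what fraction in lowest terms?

47/19

Using pₖ = aₖpₖ₋₁ + pₖ₋₂ and qₖ = aₖqₖ₋₁ + qₖ₋₂:
  k=0: a=2, p=2, q=1
  k=1: a=2, p=5, q=2
  k=2: a=9, p=47, q=19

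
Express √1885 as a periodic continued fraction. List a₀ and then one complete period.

[43; 2, 2, 2, 86]

a₀ = ⌊√1885⌋ = 43.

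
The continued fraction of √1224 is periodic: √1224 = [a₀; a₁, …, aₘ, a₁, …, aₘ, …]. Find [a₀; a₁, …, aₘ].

a₀ = ⌊√1224⌋ = 34.

[34; 1, 68]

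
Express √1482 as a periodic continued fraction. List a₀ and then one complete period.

[38; 2, 76]

a₀ = ⌊√1482⌋ = 38.
With m₀=0, d₀=1 and mₖ₊₁ = dₖaₖ − mₖ, dₖ₊₁ = (n − mₖ₊₁²)/dₖ, aₖ₊₁ = ⌊(a₀+mₖ₊₁)/dₖ₊₁⌋:
  k=1: m=38, d=38, a=2
  k=2: m=38, d=1, a=76
d=1 and a=2a₀=76 at k=2, so the next step gives (m, d) = (38, 38) again — its k=1 value — and the period has length 2.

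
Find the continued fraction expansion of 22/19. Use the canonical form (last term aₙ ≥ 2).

22 = 1·19 + 3
19 = 6·3 + 1
3 = 3·1 + 0  (stop)
So 22/19 = [1; 6, 3].

[1; 6, 3]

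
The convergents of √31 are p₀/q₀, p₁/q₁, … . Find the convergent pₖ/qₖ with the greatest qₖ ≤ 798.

√31 = [5; 1, 1, 3, 5, 3, 1, 1, 10, …] (period length 8).
Convergents:
  p_0/q_0 = 5/1
  p_1/q_1 = 6/1
  p_2/q_2 = 11/2
  p_3/q_3 = 39/7
  p_4/q_4 = 206/37
  p_5/q_5 = 657/118
  p_6/q_6 = 863/155
  p_7/q_7 = 1520/273
  p_8/q_8 = 16063/2885
q_7 = 273 ≤ 798 < 2885 = q_8, so the answer is 1520/273.

1520/273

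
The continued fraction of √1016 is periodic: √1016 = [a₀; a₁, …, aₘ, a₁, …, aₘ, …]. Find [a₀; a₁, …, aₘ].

a₀ = ⌊√1016⌋ = 31.
With m₀=0, d₀=1 and mₖ₊₁ = dₖaₖ − mₖ, dₖ₊₁ = (n − mₖ₊₁²)/dₖ, aₖ₊₁ = ⌊(a₀+mₖ₊₁)/dₖ₊₁⌋:
  k=1: m=31, d=55, a=1
  k=2: m=24, d=8, a=6
  k=3: m=24, d=55, a=1
  k=4: m=31, d=1, a=62
d=1 and a=2a₀=62 at k=4, so the next step gives (m, d) = (31, 55) again — its k=1 value — and the period has length 4.

[31; 1, 6, 1, 62]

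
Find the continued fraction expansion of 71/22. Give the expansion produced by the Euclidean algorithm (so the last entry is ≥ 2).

71 = 3·22 + 5
22 = 4·5 + 2
5 = 2·2 + 1
2 = 2·1 + 0  (stop)
So 71/22 = [3; 4, 2, 2].

[3; 4, 2, 2]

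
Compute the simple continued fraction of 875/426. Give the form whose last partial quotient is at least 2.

875 = 2×426 + 23
426 = 18×23 + 12
23 = 1×12 + 11
12 = 1×11 + 1
11 = 11×1 + 0  (stop)
So 875/426 = [2; 18, 1, 1, 11].

[2; 18, 1, 1, 11]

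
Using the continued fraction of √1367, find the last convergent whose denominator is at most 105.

√1367 = [36; 1, 35, 1, 72, …] (period length 4).
Convergents:
  p_0/q_0 = 36/1
  p_1/q_1 = 37/1
  p_2/q_2 = 1331/36
  p_3/q_3 = 1368/37
  p_4/q_4 = 99827/2700
q_3 = 37 ≤ 105 < 2700 = q_4, so the answer is 1368/37.

1368/37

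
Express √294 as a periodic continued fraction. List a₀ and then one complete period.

[17; 6, 1, 4, 1, 6, 34]

a₀ = ⌊√294⌋ = 17.
With m₀=0, d₀=1 and mₖ₊₁ = dₖaₖ − mₖ, dₖ₊₁ = (n − mₖ₊₁²)/dₖ, aₖ₊₁ = ⌊(a₀+mₖ₊₁)/dₖ₊₁⌋:
  k=1: m=17, d=5, a=6
  k=2: m=13, d=25, a=1
  k=3: m=12, d=6, a=4
  k=4: m=12, d=25, a=1
  k=5: m=13, d=5, a=6
  k=6: m=17, d=1, a=34
d=1 and a=2a₀=34 at k=6, so the next step gives (m, d) = (17, 5) again — its k=1 value — and the period has length 6.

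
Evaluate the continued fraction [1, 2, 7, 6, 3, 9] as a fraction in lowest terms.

Using pₖ = aₖpₖ₋₁ + pₖ₋₂ and qₖ = aₖqₖ₋₁ + qₖ₋₂:
  k=0: a=1, p=1, q=1
  k=1: a=2, p=3, q=2
  k=2: a=7, p=22, q=15
  k=3: a=6, p=135, q=92
  k=4: a=3, p=427, q=291
  k=5: a=9, p=3978, q=2711

3978/2711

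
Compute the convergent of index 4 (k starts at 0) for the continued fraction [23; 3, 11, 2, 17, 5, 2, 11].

Using pₖ = aₖpₖ₋₁ + pₖ₋₂, qₖ = aₖqₖ₋₁ + qₖ₋₂ (with p₋₁=1, p₋₂=0, q₋₁=0, q₋₂=1):
  k=0: a=23, p=23, q=1
  k=1: a=3, p=70, q=3
  k=2: a=11, p=793, q=34
  k=3: a=2, p=1656, q=71
  k=4: a=17, p=28945, q=1241

28945/1241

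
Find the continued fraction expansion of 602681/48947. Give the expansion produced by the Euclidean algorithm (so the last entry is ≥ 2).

602681 = 12×48947 + 15317
48947 = 3×15317 + 2996
15317 = 5×2996 + 337
2996 = 8×337 + 300
337 = 1×300 + 37
300 = 8×37 + 4
37 = 9×4 + 1
4 = 4×1 + 0  (stop)
So 602681/48947 = [12; 3, 5, 8, 1, 8, 9, 4].

[12; 3, 5, 8, 1, 8, 9, 4]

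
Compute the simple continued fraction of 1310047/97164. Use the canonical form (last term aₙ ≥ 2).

[13; 2, 14, 13, 1, 18, 1, 11]

1310047 = 13×97164 + 46915
97164 = 2×46915 + 3334
46915 = 14×3334 + 239
3334 = 13×239 + 227
239 = 1×227 + 12
227 = 18×12 + 11
12 = 1×11 + 1
11 = 11×1 + 0  (stop)
So 1310047/97164 = [13; 2, 14, 13, 1, 18, 1, 11].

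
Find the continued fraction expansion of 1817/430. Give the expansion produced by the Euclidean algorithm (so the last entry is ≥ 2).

1817 = 4·430 + 97
430 = 4·97 + 42
97 = 2·42 + 13
42 = 3·13 + 3
13 = 4·3 + 1
3 = 3·1 + 0  (stop)
So 1817/430 = [4; 4, 2, 3, 4, 3].

[4; 4, 2, 3, 4, 3]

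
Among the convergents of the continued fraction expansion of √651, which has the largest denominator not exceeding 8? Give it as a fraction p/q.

√651 = [25; 1, 1, 16, 1, 1, 50, …] (period length 6).
Convergents:
  p_0/q_0 = 25/1
  p_1/q_1 = 26/1
  p_2/q_2 = 51/2
  p_3/q_3 = 842/33
q_2 = 2 ≤ 8 < 33 = q_3, so the answer is 51/2.

51/2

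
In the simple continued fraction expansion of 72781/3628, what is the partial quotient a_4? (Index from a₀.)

2

72781 = 20·3628 + 221   →  a_0 = 20
3628 = 16·221 + 92   →  a_1 = 16
221 = 2·92 + 37   →  a_2 = 2
92 = 2·37 + 18   →  a_3 = 2
37 = 2·18 + 1   →  a_4 = 2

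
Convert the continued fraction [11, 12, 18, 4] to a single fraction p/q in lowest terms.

9753/880

Using pₖ = aₖpₖ₋₁ + pₖ₋₂ and qₖ = aₖqₖ₋₁ + qₖ₋₂:
  k=0: a=11, p=11, q=1
  k=1: a=12, p=133, q=12
  k=2: a=18, p=2405, q=217
  k=3: a=4, p=9753, q=880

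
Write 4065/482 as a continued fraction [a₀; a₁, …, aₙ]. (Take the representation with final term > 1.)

4065 = 8×482 + 209
482 = 2×209 + 64
209 = 3×64 + 17
64 = 3×17 + 13
17 = 1×13 + 4
13 = 3×4 + 1
4 = 4×1 + 0  (stop)
So 4065/482 = [8; 2, 3, 3, 1, 3, 4].

[8; 2, 3, 3, 1, 3, 4]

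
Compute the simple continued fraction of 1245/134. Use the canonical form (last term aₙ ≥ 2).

[9; 3, 2, 3, 2, 2]

1245 = 9×134 + 39
134 = 3×39 + 17
39 = 2×17 + 5
17 = 3×5 + 2
5 = 2×2 + 1
2 = 2×1 + 0  (stop)
So 1245/134 = [9; 3, 2, 3, 2, 2].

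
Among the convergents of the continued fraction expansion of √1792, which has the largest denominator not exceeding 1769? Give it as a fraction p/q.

√1792 = [42; 3, 84, …] (period length 2).
Convergents:
  p_0/q_0 = 42/1
  p_1/q_1 = 127/3
  p_2/q_2 = 10710/253
  p_3/q_3 = 32257/762
  p_4/q_4 = 2720298/64261
q_3 = 762 ≤ 1769 < 64261 = q_4, so the answer is 32257/762.

32257/762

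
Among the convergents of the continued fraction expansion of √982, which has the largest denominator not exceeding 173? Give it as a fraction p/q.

√982 = [31; 2, 1, 30, 1, 2, 62, …] (period length 6).
Convergents:
  p_0/q_0 = 31/1
  p_1/q_1 = 63/2
  p_2/q_2 = 94/3
  p_3/q_3 = 2883/92
  p_4/q_4 = 2977/95
  p_5/q_5 = 8837/282
q_4 = 95 ≤ 173 < 282 = q_5, so the answer is 2977/95.

2977/95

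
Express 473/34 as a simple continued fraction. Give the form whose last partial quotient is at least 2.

[13; 1, 10, 3]

473 = 13×34 + 31
34 = 1×31 + 3
31 = 10×3 + 1
3 = 3×1 + 0  (stop)
So 473/34 = [13; 1, 10, 3].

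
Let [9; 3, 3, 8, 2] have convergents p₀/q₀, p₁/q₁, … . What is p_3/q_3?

Using pₖ = aₖpₖ₋₁ + pₖ₋₂, qₖ = aₖqₖ₋₁ + qₖ₋₂ (with p₋₁=1, p₋₂=0, q₋₁=0, q₋₂=1):
  k=0: a=9, p=9, q=1
  k=1: a=3, p=28, q=3
  k=2: a=3, p=93, q=10
  k=3: a=8, p=772, q=83

772/83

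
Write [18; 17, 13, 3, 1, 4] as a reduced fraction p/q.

77706/4303

Using pₖ = aₖpₖ₋₁ + pₖ₋₂ and qₖ = aₖqₖ₋₁ + qₖ₋₂:
  k=0: a=18, p=18, q=1
  k=1: a=17, p=307, q=17
  k=2: a=13, p=4009, q=222
  k=3: a=3, p=12334, q=683
  k=4: a=1, p=16343, q=905
  k=5: a=4, p=77706, q=4303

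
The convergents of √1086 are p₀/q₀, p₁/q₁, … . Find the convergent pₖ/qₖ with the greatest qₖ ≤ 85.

√1086 = [32; 1, 20, 1, 64, …] (period length 4).
Convergents:
  p_0/q_0 = 32/1
  p_1/q_1 = 33/1
  p_2/q_2 = 692/21
  p_3/q_3 = 725/22
  p_4/q_4 = 47092/1429
q_3 = 22 ≤ 85 < 1429 = q_4, so the answer is 725/22.

725/22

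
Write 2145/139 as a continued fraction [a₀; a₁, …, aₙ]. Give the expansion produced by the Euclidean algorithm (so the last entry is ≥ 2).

2145 = 15*139 + 60
139 = 2*60 + 19
60 = 3*19 + 3
19 = 6*3 + 1
3 = 3*1 + 0  (stop)
So 2145/139 = [15; 2, 3, 6, 3].

[15; 2, 3, 6, 3]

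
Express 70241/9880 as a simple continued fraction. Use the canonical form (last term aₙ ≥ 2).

[7; 9, 7, 6, 3, 2, 3]

70241 = 7·9880 + 1081
9880 = 9·1081 + 151
1081 = 7·151 + 24
151 = 6·24 + 7
24 = 3·7 + 3
7 = 2·3 + 1
3 = 3·1 + 0  (stop)
So 70241/9880 = [7; 9, 7, 6, 3, 2, 3].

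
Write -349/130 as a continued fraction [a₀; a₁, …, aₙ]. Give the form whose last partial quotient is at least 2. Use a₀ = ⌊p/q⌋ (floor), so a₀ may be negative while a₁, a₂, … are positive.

[-3; 3, 5, 1, 6]

-349 = -3*130 + 41
130 = 3*41 + 7
41 = 5*7 + 6
7 = 1*6 + 1
6 = 6*1 + 0  (stop)
So -349/130 = [-3; 3, 5, 1, 6].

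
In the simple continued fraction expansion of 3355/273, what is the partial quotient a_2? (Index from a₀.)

3355 = 12·273 + 79   →  a_0 = 12
273 = 3·79 + 36   →  a_1 = 3
79 = 2·36 + 7   →  a_2 = 2

2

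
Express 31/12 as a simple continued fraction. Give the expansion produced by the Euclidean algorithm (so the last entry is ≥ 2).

[2; 1, 1, 2, 2]

31 = 2·12 + 7
12 = 1·7 + 5
7 = 1·5 + 2
5 = 2·2 + 1
2 = 2·1 + 0  (stop)
So 31/12 = [2; 1, 1, 2, 2].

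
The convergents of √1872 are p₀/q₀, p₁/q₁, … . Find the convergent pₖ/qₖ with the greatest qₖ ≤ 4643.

168610/3897

√1872 = [43; 3, 1, 3, 86, …] (period length 4).
Convergents:
  p_0/q_0 = 43/1
  p_1/q_1 = 130/3
  p_2/q_2 = 173/4
  p_3/q_3 = 649/15
  p_4/q_4 = 55987/1294
  p_5/q_5 = 168610/3897
  p_6/q_6 = 224597/5191
q_5 = 3897 ≤ 4643 < 5191 = q_6, so the answer is 168610/3897.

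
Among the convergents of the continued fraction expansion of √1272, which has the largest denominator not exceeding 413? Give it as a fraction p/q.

√1272 = [35; 1, 1, 1, 70, …] (period length 4).
Convergents:
  p_0/q_0 = 35/1
  p_1/q_1 = 36/1
  p_2/q_2 = 71/2
  p_3/q_3 = 107/3
  p_4/q_4 = 7561/212
  p_5/q_5 = 7668/215
  p_6/q_6 = 15229/427
q_5 = 215 ≤ 413 < 427 = q_6, so the answer is 7668/215.

7668/215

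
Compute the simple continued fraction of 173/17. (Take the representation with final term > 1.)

173 = 10*17 + 3
17 = 5*3 + 2
3 = 1*2 + 1
2 = 2*1 + 0  (stop)
So 173/17 = [10; 5, 1, 2].

[10; 5, 1, 2]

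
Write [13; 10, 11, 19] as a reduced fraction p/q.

Fold from the inside: start with 19/1.
  11 + 1/19 = 210/19
  10 + 19/210 = 2119/210
  13 + 210/2119 = 27757/2119

27757/2119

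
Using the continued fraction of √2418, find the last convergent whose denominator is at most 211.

√2418 = [49; 5, 1, 3, 2, 3, 1, 5, 98, …] (period length 8).
Convergents:
  p_0/q_0 = 49/1
  p_1/q_1 = 246/5
  p_2/q_2 = 295/6
  p_3/q_3 = 1131/23
  p_4/q_4 = 2557/52
  p_5/q_5 = 8802/179
  p_6/q_6 = 11359/231
q_5 = 179 ≤ 211 < 231 = q_6, so the answer is 8802/179.

8802/179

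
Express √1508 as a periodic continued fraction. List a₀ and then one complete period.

a₀ = ⌊√1508⌋ = 38.
With m₀=0, d₀=1 and mₖ₊₁ = dₖaₖ − mₖ, dₖ₊₁ = (n − mₖ₊₁²)/dₖ, aₖ₊₁ = ⌊(a₀+mₖ₊₁)/dₖ₊₁⌋:
  k=1: m=38, d=64, a=1
  k=2: m=26, d=13, a=4
  k=3: m=26, d=64, a=1
  k=4: m=38, d=1, a=76
d=1 and a=2a₀=76 at k=4, so the next step gives (m, d) = (38, 64) again — its k=1 value — and the period has length 4.

[38; 1, 4, 1, 76]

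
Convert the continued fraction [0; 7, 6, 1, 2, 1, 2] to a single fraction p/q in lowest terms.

74/529

Fold from the inside: start with 2/1.
  1 + 1/2 = 3/2
  2 + 2/3 = 8/3
  1 + 3/8 = 11/8
  6 + 8/11 = 74/11
  7 + 11/74 = 529/74
  0 + 74/529 = 74/529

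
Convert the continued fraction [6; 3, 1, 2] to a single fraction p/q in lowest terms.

69/11

Using pₖ = aₖpₖ₋₁ + pₖ₋₂ and qₖ = aₖqₖ₋₁ + qₖ₋₂:
  k=0: a=6, p=6, q=1
  k=1: a=3, p=19, q=3
  k=2: a=1, p=25, q=4
  k=3: a=2, p=69, q=11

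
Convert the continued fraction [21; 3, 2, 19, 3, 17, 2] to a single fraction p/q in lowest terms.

Using pₖ = aₖpₖ₋₁ + pₖ₋₂ and qₖ = aₖqₖ₋₁ + qₖ₋₂:
  k=0: a=21, p=21, q=1
  k=1: a=3, p=64, q=3
  k=2: a=2, p=149, q=7
  k=3: a=19, p=2895, q=136
  k=4: a=3, p=8834, q=415
  k=5: a=17, p=153073, q=7191
  k=6: a=2, p=314980, q=14797

314980/14797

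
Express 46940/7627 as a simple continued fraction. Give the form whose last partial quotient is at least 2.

[6; 6, 2, 9, 3, 6, 3]

46940 = 6*7627 + 1178
7627 = 6*1178 + 559
1178 = 2*559 + 60
559 = 9*60 + 19
60 = 3*19 + 3
19 = 6*3 + 1
3 = 3*1 + 0  (stop)
So 46940/7627 = [6; 6, 2, 9, 3, 6, 3].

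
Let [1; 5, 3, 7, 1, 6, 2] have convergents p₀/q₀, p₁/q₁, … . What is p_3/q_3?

139/117

Using pₖ = aₖpₖ₋₁ + pₖ₋₂, qₖ = aₖqₖ₋₁ + qₖ₋₂ (with p₋₁=1, p₋₂=0, q₋₁=0, q₋₂=1):
  k=0: a=1, p=1, q=1
  k=1: a=5, p=6, q=5
  k=2: a=3, p=19, q=16
  k=3: a=7, p=139, q=117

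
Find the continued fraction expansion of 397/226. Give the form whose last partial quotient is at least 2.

[1; 1, 3, 9, 6]

397 = 1·226 + 171
226 = 1·171 + 55
171 = 3·55 + 6
55 = 9·6 + 1
6 = 6·1 + 0  (stop)
So 397/226 = [1; 1, 3, 9, 6].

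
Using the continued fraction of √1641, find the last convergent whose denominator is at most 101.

√1641 = [40; 1, 1, 26, 1, 1, 80, …] (period length 6).
Convergents:
  p_0/q_0 = 40/1
  p_1/q_1 = 41/1
  p_2/q_2 = 81/2
  p_3/q_3 = 2147/53
  p_4/q_4 = 2228/55
  p_5/q_5 = 4375/108
q_4 = 55 ≤ 101 < 108 = q_5, so the answer is 2228/55.

2228/55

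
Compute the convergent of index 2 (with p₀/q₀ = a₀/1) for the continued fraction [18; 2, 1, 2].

Using pₖ = aₖpₖ₋₁ + pₖ₋₂, qₖ = aₖqₖ₋₁ + qₖ₋₂ (with p₋₁=1, p₋₂=0, q₋₁=0, q₋₂=1):
  k=0: a=18, p=18, q=1
  k=1: a=2, p=37, q=2
  k=2: a=1, p=55, q=3

55/3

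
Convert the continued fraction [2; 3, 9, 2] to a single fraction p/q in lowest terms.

137/59

Fold from the inside: start with 2/1.
  9 + 1/2 = 19/2
  3 + 2/19 = 59/19
  2 + 19/59 = 137/59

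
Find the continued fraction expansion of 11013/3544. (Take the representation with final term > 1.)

11013 = 3·3544 + 381
3544 = 9·381 + 115
381 = 3·115 + 36
115 = 3·36 + 7
36 = 5·7 + 1
7 = 7·1 + 0  (stop)
So 11013/3544 = [3; 9, 3, 3, 5, 7].

[3; 9, 3, 3, 5, 7]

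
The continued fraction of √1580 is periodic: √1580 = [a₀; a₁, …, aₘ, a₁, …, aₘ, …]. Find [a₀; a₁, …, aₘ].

a₀ = ⌊√1580⌋ = 39.

[39; 1, 2, 1, 78]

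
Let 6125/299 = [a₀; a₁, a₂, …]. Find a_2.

6125 = 20·299 + 145   →  a_0 = 20
299 = 2·145 + 9   →  a_1 = 2
145 = 16·9 + 1   →  a_2 = 16

16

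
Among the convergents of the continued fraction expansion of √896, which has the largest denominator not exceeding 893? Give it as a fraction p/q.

26461/884

√896 = [29; 1, 13, 1, 58, …] (period length 4).
Convergents:
  p_0/q_0 = 29/1
  p_1/q_1 = 30/1
  p_2/q_2 = 419/14
  p_3/q_3 = 449/15
  p_4/q_4 = 26461/884
  p_5/q_5 = 26910/899
q_4 = 884 ≤ 893 < 899 = q_5, so the answer is 26461/884.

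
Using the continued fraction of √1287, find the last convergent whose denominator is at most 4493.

√1287 = [35; 1, 6, 1, 70, …] (period length 4).
Convergents:
  p_0/q_0 = 35/1
  p_1/q_1 = 36/1
  p_2/q_2 = 251/7
  p_3/q_3 = 287/8
  p_4/q_4 = 20341/567
  p_5/q_5 = 20628/575
  p_6/q_6 = 144109/4017
  p_7/q_7 = 164737/4592
q_6 = 4017 ≤ 4493 < 4592 = q_7, so the answer is 144109/4017.

144109/4017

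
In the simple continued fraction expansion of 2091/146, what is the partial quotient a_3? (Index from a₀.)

2

2091 = 14·146 + 47   →  a_0 = 14
146 = 3·47 + 5   →  a_1 = 3
47 = 9·5 + 2   →  a_2 = 9
5 = 2·2 + 1   →  a_3 = 2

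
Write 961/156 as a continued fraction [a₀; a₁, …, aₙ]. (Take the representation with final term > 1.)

961 = 6·156 + 25
156 = 6·25 + 6
25 = 4·6 + 1
6 = 6·1 + 0  (stop)
So 961/156 = [6; 6, 4, 6].

[6; 6, 4, 6]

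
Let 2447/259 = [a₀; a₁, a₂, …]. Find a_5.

2447 = 9·259 + 116   →  a_0 = 9
259 = 2·116 + 27   →  a_1 = 2
116 = 4·27 + 8   →  a_2 = 4
27 = 3·8 + 3   →  a_3 = 3
8 = 2·3 + 2   →  a_4 = 2
3 = 1·2 + 1   →  a_5 = 1

1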